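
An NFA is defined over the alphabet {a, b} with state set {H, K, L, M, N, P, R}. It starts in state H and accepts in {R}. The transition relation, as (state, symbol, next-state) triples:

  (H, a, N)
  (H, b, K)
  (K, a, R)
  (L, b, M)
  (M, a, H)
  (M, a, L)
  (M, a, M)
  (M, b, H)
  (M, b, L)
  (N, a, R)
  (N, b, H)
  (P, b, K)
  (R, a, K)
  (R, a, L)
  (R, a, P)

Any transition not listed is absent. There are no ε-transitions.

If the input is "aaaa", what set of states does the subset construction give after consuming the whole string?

{R}

Start in {H}.
Read 'a': H→{N}; now {N}.
Read 'a': N→{R}; now {R}.
Read 'a': R→{K, L, P}; now {K, L, P}.
Read 'a': K→{R}, L→∅, P→∅; now {R}.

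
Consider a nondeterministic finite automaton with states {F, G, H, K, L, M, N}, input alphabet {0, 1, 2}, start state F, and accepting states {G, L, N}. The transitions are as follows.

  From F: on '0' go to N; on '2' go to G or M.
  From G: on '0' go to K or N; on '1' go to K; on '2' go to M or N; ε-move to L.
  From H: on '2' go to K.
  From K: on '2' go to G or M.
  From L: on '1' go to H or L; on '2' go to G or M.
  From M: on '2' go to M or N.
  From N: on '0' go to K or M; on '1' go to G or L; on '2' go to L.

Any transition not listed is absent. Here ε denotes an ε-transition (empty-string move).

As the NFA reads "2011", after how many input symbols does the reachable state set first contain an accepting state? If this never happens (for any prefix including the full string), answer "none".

1

Start in {F}.
Read '2': F→{G, M}; union {G, M}; ε-closure = {G, L, M}.
None of the earlier sets intersect F, but {G, L, M} does.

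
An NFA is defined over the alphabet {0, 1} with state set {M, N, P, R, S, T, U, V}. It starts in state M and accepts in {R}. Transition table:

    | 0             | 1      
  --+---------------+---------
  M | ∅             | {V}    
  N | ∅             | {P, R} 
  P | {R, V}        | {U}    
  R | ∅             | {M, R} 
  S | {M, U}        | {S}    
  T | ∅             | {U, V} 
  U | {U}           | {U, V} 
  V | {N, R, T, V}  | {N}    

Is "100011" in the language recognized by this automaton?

Start in {M}.
Read '1': {M} → {V}.
Read '0': {V} → {N, R, T, V}.
Read '0': {N, R, T, V} → {N, R, T, V}.
Read '0': {N, R, T, V} → {N, R, T, V}.
Read '1': {N, R, T, V} → {M, N, P, R, U, V}.
Read '1': {M, N, P, R, U, V} → {M, N, P, R, U, V}.
The final set {M, N, P, R, U, V} contains the accepting state R.

Yes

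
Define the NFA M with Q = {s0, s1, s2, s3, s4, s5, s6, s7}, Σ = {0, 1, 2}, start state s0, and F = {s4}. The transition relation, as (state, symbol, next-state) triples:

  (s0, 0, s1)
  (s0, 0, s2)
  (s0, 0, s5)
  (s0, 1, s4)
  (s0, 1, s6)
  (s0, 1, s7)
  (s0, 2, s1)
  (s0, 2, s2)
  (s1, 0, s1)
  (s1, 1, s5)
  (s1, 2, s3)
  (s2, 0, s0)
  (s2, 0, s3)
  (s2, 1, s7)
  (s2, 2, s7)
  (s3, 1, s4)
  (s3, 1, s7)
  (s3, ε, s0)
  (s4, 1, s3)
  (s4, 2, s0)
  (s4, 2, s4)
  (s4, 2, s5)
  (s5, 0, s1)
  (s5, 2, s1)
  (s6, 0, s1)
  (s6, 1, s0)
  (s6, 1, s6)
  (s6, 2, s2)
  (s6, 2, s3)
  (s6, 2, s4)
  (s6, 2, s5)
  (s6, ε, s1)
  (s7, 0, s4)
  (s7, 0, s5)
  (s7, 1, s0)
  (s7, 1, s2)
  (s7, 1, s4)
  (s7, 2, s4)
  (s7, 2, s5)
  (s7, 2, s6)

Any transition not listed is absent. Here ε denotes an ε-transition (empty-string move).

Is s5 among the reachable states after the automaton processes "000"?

Start in {s0}.
Read '0': {s0} → {s1, s2, s5}.
Read '0': {s1, s2, s5} → {s0, s1, s3}.
Read '0': {s0, s1, s3} → {s1, s2, s5}.
State s5 is in {s1, s2, s5}.

Yes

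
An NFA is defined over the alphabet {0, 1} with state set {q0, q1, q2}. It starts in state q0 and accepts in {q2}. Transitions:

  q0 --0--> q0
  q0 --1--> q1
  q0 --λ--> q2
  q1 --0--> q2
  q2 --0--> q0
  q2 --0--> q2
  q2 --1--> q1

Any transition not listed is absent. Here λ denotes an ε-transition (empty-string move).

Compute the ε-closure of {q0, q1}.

{q0, q1, q2}

Begin with {q0, q1}.
ε-move q0 → q2; add q2.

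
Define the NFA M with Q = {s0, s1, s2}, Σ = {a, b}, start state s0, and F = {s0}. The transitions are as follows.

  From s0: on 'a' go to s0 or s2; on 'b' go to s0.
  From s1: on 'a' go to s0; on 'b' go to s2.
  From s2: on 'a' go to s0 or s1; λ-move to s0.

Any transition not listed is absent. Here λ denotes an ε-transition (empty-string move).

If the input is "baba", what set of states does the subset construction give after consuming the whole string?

{s0, s2}

Start in {s0}.
Read 'b': {s0} → {s0}.
Read 'a': {s0} → {s0, s2}.
Read 'b': {s0, s2} → {s0}.
Read 'a': {s0} → {s0, s2}.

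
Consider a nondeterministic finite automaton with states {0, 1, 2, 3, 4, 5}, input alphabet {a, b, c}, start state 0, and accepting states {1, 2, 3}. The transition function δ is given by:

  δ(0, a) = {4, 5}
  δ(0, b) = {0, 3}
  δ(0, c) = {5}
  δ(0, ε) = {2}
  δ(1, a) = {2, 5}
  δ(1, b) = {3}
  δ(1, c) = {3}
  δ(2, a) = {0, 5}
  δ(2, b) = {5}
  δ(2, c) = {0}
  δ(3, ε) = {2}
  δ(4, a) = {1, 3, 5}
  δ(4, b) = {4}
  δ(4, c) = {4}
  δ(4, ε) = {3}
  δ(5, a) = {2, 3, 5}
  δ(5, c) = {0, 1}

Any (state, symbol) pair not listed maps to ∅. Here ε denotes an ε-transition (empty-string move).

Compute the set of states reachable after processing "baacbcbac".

Start: ε-closure({0}) = {0, 2}.
Read 'b': {0, 2} → {0, 2, 3, 5}.
Read 'a': {0, 2, 3, 5} → {0, 2, 3, 4, 5}.
Read 'a': {0, 2, 3, 4, 5} → {0, 1, 2, 3, 4, 5}.
Read 'c': {0, 1, 2, 3, 4, 5} → {0, 1, 2, 3, 4, 5}.
Read 'b': {0, 1, 2, 3, 4, 5} → {0, 2, 3, 4, 5}.
Read 'c': {0, 2, 3, 4, 5} → {0, 1, 2, 3, 4, 5}.
Read 'b': {0, 1, 2, 3, 4, 5} → {0, 2, 3, 4, 5}.
Read 'a': {0, 2, 3, 4, 5} → {0, 1, 2, 3, 4, 5}.
Read 'c': {0, 1, 2, 3, 4, 5} → {0, 1, 2, 3, 4, 5}.

{0, 1, 2, 3, 4, 5}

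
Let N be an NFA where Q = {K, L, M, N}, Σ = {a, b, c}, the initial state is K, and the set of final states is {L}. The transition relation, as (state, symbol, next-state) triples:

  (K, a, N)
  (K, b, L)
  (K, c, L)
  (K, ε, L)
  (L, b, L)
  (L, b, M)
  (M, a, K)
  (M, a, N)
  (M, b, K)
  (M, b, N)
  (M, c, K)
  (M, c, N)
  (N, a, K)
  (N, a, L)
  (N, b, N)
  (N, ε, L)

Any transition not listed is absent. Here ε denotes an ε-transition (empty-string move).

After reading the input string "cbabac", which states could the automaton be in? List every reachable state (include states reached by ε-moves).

{L}

Start: ε-closure({K}) = {K, L}.
Read 'c': K→{L}, L→∅; now {L}.
Read 'b': L→{L, M}; now {L, M}.
Read 'a': L→∅, M→{K, N}; union {K, N}; ε-closure = {K, L, N}.
Read 'b': K→{L}, L→{L, M}, N→{N}; now {L, M, N}.
Read 'a': L→∅, M→{K, N}, N→{K, L}; now {K, L, N}.
Read 'c': K→{L}, L→∅, N→∅; now {L}.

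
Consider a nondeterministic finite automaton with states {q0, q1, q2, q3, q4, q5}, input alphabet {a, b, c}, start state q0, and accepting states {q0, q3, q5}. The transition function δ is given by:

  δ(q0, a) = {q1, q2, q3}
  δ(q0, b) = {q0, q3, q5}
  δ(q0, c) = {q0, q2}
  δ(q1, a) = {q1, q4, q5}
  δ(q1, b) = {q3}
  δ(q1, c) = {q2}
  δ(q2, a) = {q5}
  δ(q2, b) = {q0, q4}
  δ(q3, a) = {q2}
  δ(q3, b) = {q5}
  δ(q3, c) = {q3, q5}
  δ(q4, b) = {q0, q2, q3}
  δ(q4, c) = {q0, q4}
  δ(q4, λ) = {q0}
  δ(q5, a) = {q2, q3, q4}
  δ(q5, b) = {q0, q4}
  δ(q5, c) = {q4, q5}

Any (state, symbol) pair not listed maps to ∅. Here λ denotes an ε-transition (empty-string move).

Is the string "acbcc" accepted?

Start in {q0}.
Read 'a': q0→{q1, q2, q3}; now {q1, q2, q3}.
Read 'c': q1→{q2}, q2→∅, q3→{q3, q5}; now {q2, q3, q5}.
Read 'b': q2→{q0, q4}, q3→{q5}, q5→{q0, q4}; now {q0, q4, q5}.
Read 'c': q0→{q0, q2}, q4→{q0, q4}, q5→{q4, q5}; now {q0, q2, q4, q5}.
Read 'c': q0→{q0, q2}, q2→∅, q4→{q0, q4}, q5→{q4, q5}; now {q0, q2, q4, q5}.
The final set {q0, q2, q4, q5} contains the accepting states q0, q5.

Yes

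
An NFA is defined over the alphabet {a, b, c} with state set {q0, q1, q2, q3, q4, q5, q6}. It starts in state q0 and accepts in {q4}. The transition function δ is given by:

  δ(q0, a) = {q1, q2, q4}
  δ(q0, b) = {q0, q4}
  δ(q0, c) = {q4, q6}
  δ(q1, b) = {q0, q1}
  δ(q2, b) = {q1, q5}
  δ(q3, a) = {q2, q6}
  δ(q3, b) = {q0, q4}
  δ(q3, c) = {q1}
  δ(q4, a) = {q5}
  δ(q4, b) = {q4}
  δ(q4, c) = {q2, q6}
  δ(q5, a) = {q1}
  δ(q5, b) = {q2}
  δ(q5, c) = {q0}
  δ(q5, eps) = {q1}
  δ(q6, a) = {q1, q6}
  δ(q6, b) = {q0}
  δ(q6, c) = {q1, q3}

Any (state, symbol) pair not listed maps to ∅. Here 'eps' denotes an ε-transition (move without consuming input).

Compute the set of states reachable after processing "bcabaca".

Start in {q0}.
Read 'b': {q0} → {q0, q4}.
Read 'c': {q0, q4} → {q2, q4, q6}.
Read 'a': {q2, q4, q6} → {q1, q5, q6}.
Read 'b': {q1, q5, q6} → {q0, q1, q2}.
Read 'a': {q0, q1, q2} → {q1, q2, q4}.
Read 'c': {q1, q2, q4} → {q2, q6}.
Read 'a': {q2, q6} → {q1, q6}.

{q1, q6}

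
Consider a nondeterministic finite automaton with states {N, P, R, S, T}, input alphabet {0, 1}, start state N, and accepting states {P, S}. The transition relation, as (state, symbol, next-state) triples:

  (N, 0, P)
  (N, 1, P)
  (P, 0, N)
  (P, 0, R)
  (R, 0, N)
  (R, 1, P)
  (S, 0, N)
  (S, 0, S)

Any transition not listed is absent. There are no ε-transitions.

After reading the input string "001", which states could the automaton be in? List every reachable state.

Start in {N}.
Read '0': {N} → {P}.
Read '0': {P} → {N, R}.
Read '1': {N, R} → {P}.

{P}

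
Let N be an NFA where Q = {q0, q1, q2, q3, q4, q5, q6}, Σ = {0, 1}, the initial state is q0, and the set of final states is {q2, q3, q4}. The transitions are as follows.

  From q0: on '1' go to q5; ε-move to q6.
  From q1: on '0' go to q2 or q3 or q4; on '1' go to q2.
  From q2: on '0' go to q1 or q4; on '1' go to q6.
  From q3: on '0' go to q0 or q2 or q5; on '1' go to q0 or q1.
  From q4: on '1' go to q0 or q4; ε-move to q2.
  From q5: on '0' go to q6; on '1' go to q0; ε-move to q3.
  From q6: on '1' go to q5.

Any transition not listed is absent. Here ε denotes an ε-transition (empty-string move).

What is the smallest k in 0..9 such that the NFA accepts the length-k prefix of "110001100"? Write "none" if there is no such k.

1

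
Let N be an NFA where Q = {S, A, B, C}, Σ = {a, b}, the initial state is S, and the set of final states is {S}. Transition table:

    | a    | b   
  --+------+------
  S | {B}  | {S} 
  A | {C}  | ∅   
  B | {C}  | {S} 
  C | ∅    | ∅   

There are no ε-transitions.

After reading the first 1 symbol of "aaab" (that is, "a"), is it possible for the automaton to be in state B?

Yes

Start in {S}.
Read 'a': {S} → {B}.
State B is in {B}.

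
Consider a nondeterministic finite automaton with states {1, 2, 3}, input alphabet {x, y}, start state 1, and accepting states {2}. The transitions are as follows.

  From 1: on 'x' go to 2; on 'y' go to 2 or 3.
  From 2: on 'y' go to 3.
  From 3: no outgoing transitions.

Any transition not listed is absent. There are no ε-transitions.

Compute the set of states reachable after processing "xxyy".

Start in {1}.
Read 'x': 1→{2}; now {2}.
Read 'x': 2→∅; now ∅.
The set is empty and remains empty for the remaining 2 symbols.

∅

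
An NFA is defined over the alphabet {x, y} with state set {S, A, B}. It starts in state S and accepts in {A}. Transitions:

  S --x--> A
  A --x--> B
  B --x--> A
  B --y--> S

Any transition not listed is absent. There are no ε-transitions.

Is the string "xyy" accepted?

No

Start in {S}.
Read 'x': S→{A}; now {A}.
Read 'y': A→∅; now ∅.
The set is empty and remains empty for the remaining 1 symbol.
The final set ∅ contains no accepting state.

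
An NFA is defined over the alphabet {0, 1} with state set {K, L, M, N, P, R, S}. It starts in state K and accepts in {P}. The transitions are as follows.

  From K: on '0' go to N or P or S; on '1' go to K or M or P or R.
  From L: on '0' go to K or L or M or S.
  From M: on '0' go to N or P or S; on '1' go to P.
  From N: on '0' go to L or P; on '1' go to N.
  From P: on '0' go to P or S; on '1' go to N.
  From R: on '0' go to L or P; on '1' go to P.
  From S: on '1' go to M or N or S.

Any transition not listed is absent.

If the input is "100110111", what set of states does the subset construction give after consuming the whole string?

Start in {K}.
Read '1': {K} → {K, M, P, R}.
Read '0': {K, M, P, R} → {L, N, P, S}.
Read '0': {L, N, P, S} → {K, L, M, P, S}.
Read '1': {K, L, M, P, S} → {K, M, N, P, R, S}.
Read '1': {K, M, N, P, R, S} → {K, M, N, P, R, S}.
Read '0': {K, M, N, P, R, S} → {L, N, P, S}.
Read '1': {L, N, P, S} → {M, N, S}.
Read '1': {M, N, S} → {M, N, P, S}.
Read '1': {M, N, P, S} → {M, N, P, S}.

{M, N, P, S}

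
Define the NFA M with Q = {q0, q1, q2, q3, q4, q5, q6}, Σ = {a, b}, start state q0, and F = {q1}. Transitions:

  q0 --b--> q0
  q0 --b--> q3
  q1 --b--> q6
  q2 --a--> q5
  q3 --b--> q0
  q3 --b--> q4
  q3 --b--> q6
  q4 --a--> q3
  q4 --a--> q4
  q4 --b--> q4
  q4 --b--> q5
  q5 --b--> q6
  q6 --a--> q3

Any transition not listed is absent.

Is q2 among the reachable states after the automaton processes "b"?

No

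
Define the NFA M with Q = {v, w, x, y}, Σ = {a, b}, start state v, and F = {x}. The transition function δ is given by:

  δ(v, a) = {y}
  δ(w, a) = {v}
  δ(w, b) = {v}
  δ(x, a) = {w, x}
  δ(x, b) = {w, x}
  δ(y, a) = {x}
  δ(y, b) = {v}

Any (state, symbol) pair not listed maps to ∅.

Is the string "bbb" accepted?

Start in {v}.
Read 'b': {v} → ∅.
The set is empty and remains empty for the remaining 2 symbols.
The final set ∅ contains no accepting state.

No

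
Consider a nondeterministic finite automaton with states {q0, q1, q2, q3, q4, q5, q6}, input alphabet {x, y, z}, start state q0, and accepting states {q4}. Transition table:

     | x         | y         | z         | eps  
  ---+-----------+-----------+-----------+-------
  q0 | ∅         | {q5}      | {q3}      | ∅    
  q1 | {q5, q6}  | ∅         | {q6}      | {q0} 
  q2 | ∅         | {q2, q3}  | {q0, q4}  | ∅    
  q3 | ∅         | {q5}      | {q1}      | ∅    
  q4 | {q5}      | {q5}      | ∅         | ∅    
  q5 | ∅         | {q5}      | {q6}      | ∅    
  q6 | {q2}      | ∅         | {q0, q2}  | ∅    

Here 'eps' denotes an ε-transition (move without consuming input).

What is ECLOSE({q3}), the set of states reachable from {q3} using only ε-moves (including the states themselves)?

Begin with {q3}.
No ε-moves leave this set, so the closure equals the set itself.

{q3}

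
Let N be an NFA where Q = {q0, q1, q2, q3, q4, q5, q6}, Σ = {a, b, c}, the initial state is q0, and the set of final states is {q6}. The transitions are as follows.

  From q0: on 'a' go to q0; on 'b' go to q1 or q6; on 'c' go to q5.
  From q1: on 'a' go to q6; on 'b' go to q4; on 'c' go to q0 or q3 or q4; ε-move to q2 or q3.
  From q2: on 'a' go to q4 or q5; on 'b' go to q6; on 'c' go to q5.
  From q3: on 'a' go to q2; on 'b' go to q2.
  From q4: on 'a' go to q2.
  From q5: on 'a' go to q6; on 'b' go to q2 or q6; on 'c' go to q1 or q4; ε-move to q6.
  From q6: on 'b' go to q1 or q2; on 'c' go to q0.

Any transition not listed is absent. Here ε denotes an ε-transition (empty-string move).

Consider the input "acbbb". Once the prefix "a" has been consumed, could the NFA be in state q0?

Yes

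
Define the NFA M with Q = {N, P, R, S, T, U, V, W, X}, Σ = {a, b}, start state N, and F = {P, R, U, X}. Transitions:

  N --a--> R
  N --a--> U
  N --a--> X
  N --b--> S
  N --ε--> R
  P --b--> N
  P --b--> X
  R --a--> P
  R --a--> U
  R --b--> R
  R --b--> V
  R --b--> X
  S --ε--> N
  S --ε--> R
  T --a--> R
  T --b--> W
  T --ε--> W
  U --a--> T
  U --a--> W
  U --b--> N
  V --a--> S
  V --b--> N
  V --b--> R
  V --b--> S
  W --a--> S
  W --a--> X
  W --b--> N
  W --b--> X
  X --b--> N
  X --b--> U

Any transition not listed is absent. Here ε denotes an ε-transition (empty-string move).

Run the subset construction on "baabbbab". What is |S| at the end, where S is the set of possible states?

7

Start: ε-closure({N}) = {N, R}.
Read 'b': {N, R} → {N, R, S, V, X}.
Read 'a': {N, R, S, V, X} → {N, P, R, S, U, X}.
Read 'a': {N, P, R, S, U, X} → {P, R, T, U, W, X}.
Read 'b': {P, R, T, U, W, X} → {N, R, U, V, W, X}.
Read 'b': {N, R, U, V, W, X} → {N, R, S, U, V, X}.
Read 'b': {N, R, S, U, V, X} → {N, R, S, U, V, X}.
Read 'a': {N, R, S, U, V, X} → {N, P, R, S, T, U, W, X}.
Read 'b': {N, P, R, S, T, U, W, X} → {N, R, S, U, V, W, X}.
That set has 7 states.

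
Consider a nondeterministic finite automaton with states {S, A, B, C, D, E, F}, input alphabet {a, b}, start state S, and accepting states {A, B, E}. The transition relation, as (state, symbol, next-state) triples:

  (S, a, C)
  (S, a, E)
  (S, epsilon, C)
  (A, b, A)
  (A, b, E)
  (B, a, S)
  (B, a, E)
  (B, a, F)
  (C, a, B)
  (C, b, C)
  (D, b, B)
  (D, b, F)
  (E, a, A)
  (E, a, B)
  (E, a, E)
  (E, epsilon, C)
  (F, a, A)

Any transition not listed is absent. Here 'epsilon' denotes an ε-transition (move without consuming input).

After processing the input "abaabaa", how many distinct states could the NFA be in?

Start: ε-closure({S}) = {S, C}.
Read 'a': {S, C} → {B, C, E}.
Read 'b': {B, C, E} → {C}.
Read 'a': {C} → {B}.
Read 'a': {B} → {S, C, E, F}.
Read 'b': {S, C, E, F} → {C}.
Read 'a': {C} → {B}.
Read 'a': {B} → {S, C, E, F}.
That set has 4 states.

4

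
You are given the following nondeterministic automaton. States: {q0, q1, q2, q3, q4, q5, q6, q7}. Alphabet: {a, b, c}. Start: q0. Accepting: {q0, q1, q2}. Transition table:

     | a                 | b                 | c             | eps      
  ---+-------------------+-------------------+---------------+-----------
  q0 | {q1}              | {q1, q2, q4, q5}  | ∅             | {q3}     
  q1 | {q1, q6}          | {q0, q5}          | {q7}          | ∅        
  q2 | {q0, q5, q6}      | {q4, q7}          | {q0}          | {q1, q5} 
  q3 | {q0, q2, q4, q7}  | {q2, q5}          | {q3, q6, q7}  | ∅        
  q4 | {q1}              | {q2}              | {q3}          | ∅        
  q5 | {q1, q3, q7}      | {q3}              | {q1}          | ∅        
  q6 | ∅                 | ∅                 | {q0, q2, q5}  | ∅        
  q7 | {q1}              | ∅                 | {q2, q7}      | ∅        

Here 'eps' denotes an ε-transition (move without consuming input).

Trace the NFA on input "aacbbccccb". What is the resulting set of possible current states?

Start: ε-closure({q0}) = {q0, q3}.
Read 'a': {q0, q3} → {q0, q1, q2, q3, q4, q5, q7}.
Read 'a': {q0, q1, q2, q3, q4, q5, q7} → {q0, q1, q2, q3, q4, q5, q6, q7}.
Read 'c': {q0, q1, q2, q3, q4, q5, q6, q7} → {q0, q1, q2, q3, q5, q6, q7}.
Read 'b': {q0, q1, q2, q3, q5, q6, q7} → {q0, q1, q2, q3, q4, q5, q7}.
Read 'b': {q0, q1, q2, q3, q4, q5, q7} → {q0, q1, q2, q3, q4, q5, q7}.
Read 'c': {q0, q1, q2, q3, q4, q5, q7} → {q0, q1, q2, q3, q5, q6, q7}.
Read 'c': {q0, q1, q2, q3, q5, q6, q7} → {q0, q1, q2, q3, q5, q6, q7}.
Read 'c': {q0, q1, q2, q3, q5, q6, q7} → {q0, q1, q2, q3, q5, q6, q7}.
Read 'c': {q0, q1, q2, q3, q5, q6, q7} → {q0, q1, q2, q3, q5, q6, q7}.
Read 'b': {q0, q1, q2, q3, q5, q6, q7} → {q0, q1, q2, q3, q4, q5, q7}.

{q0, q1, q2, q3, q4, q5, q7}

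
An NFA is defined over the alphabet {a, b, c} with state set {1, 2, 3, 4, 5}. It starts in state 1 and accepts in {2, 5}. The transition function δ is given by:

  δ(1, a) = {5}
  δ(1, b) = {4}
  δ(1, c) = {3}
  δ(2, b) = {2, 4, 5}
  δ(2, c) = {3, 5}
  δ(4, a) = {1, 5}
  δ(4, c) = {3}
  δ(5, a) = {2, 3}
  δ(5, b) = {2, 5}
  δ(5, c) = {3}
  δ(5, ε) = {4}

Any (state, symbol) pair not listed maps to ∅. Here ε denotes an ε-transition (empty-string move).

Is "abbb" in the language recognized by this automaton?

Yes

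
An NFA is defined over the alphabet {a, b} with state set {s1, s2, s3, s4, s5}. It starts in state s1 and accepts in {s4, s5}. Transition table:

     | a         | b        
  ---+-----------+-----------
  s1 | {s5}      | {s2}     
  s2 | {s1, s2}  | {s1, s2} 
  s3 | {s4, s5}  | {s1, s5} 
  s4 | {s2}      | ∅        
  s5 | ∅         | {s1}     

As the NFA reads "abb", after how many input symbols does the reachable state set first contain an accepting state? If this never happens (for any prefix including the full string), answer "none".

Start in {s1}.
Read 'a': {s1} → {s5}.
None of the earlier sets intersect F, but {s5} does.

1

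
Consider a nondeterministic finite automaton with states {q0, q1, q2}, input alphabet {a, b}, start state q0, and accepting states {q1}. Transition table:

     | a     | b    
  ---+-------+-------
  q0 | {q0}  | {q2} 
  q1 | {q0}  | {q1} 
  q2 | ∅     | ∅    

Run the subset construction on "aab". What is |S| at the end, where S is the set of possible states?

Start in {q0}.
Read 'a': {q0} → {q0}.
Read 'a': {q0} → {q0}.
Read 'b': {q0} → {q2}.
That set has 1 state.

1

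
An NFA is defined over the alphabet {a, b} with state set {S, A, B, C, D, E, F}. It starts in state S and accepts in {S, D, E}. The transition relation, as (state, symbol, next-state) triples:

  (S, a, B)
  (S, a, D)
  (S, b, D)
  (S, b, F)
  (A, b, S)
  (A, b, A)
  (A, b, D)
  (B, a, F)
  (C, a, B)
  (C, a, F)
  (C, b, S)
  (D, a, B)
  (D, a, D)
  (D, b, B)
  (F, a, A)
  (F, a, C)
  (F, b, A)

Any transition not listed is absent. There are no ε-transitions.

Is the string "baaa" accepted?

Yes

Start in {S}.
Read 'b': {S} → {D, F}.
Read 'a': {D, F} → {A, B, C, D}.
Read 'a': {A, B, C, D} → {B, D, F}.
Read 'a': {B, D, F} → {A, B, C, D, F}.
The final set {A, B, C, D, F} contains the accepting state D.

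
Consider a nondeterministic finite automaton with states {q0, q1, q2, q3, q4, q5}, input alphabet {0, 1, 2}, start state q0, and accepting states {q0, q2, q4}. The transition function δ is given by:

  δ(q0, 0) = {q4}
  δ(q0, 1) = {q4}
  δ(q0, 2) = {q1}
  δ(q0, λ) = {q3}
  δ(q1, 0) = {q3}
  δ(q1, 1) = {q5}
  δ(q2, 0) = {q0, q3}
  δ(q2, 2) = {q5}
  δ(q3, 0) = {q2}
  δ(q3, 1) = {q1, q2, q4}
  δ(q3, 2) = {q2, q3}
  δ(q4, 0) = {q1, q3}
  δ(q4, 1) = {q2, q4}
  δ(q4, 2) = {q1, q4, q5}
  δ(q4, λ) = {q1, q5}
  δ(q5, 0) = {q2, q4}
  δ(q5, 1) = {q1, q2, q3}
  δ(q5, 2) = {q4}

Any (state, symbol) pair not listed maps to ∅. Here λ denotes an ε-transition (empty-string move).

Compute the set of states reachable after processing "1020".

Start: ε-closure({q0}) = {q0, q3}.
Read '1': {q0, q3} → {q1, q2, q4, q5}.
Read '0': {q1, q2, q4, q5} → {q0, q1, q2, q3, q4, q5}.
Read '2': {q0, q1, q2, q3, q4, q5} → {q1, q2, q3, q4, q5}.
Read '0': {q1, q2, q3, q4, q5} → {q0, q1, q2, q3, q4, q5}.

{q0, q1, q2, q3, q4, q5}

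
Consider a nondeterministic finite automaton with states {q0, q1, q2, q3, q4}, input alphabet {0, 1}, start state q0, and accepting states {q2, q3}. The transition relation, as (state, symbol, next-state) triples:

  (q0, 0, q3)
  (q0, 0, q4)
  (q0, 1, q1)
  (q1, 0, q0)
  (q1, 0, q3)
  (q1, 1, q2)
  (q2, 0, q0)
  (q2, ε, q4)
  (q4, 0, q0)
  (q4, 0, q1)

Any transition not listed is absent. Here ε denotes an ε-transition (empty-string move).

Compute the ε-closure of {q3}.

{q3}

Begin with {q3}.
No ε-moves leave this set, so the closure equals the set itself.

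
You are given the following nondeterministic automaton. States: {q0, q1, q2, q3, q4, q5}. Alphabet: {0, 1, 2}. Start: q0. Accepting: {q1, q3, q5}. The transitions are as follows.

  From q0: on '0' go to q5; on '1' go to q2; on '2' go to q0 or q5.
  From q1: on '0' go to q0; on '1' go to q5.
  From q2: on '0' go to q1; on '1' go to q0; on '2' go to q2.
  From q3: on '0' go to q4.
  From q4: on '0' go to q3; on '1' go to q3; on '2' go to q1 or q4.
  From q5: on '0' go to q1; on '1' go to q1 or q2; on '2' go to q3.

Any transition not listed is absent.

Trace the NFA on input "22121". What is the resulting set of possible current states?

{q0}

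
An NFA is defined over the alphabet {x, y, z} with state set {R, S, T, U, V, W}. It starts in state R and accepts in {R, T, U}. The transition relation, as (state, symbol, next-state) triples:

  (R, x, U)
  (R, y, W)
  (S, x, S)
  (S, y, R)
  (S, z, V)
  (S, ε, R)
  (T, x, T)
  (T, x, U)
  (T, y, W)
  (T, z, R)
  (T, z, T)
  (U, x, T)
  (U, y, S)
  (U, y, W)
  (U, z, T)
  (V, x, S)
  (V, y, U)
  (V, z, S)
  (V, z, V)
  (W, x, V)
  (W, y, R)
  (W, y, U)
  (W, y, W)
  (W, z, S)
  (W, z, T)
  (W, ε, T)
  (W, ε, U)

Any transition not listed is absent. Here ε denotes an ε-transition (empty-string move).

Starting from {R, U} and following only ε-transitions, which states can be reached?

{R, U}

Begin with {R, U}.
No ε-moves leave this set, so the closure equals the set itself.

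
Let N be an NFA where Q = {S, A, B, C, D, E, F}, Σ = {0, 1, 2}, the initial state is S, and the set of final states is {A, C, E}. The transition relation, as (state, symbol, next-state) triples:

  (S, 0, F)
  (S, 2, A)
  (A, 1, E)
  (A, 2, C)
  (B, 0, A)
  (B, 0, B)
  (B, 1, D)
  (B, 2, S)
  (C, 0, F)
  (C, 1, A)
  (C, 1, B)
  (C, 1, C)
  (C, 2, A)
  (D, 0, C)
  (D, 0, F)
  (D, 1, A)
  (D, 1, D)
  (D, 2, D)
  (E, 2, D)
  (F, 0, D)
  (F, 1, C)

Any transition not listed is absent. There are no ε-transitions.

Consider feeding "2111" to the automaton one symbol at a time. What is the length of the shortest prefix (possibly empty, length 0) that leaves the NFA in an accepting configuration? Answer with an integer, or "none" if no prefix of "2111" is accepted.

1

Start in {S}.
Read '2': S→{A}; now {A}.
None of the earlier sets intersect F, but {A} does.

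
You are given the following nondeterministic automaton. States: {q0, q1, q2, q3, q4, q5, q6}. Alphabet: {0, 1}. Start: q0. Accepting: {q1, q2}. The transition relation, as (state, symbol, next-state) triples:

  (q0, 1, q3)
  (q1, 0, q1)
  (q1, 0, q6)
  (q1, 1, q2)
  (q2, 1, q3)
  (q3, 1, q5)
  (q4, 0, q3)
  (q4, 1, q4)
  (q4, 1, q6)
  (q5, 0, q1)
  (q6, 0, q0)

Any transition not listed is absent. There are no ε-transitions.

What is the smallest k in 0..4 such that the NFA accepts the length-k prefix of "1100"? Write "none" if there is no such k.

3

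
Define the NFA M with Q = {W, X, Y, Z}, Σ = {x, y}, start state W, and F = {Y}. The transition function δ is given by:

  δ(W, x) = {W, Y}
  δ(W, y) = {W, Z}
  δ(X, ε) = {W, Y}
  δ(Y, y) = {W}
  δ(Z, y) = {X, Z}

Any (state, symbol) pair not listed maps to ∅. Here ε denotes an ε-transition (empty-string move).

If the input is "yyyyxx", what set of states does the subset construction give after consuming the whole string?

Start in {W}.
Read 'y': W→{W, Z}; now {W, Z}.
Read 'y': W→{W, Z}, Z→{X, Z}; union {W, X, Z}; ε-closure = {W, X, Y, Z}.
Read 'y': W→{W, Z}, X→∅, Y→{W}, Z→{X, Z}; union {W, X, Z}; ε-closure = {W, X, Y, Z}.
Read 'y': W→{W, Z}, X→∅, Y→{W}, Z→{X, Z}; union {W, X, Z}; ε-closure = {W, X, Y, Z}.
Read 'x': W→{W, Y}, X→∅, Y→∅, Z→∅; now {W, Y}.
Read 'x': W→{W, Y}, Y→∅; now {W, Y}.

{W, Y}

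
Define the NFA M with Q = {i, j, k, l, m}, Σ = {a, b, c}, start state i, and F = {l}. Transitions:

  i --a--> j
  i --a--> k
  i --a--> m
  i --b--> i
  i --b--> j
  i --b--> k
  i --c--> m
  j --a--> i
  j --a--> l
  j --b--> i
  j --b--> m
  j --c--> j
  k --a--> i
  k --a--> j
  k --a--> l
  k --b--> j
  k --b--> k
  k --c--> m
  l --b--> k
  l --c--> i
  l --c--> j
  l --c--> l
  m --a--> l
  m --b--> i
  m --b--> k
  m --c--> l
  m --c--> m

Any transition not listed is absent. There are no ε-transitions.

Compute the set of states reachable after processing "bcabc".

Start in {i}.
Read 'b': {i} → {i, j, k}.
Read 'c': {i, j, k} → {j, m}.
Read 'a': {j, m} → {i, l}.
Read 'b': {i, l} → {i, j, k}.
Read 'c': {i, j, k} → {j, m}.

{j, m}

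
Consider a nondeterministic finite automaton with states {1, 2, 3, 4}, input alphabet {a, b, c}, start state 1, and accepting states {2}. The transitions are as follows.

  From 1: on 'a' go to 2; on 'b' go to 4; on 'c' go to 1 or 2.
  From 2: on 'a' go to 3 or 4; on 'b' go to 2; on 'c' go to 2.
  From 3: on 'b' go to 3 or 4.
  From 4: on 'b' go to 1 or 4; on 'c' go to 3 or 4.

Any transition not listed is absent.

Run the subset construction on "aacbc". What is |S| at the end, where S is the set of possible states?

4

Start in {1}.
Read 'a': 1→{2}; now {2}.
Read 'a': 2→{3, 4}; now {3, 4}.
Read 'c': 3→∅, 4→{3, 4}; now {3, 4}.
Read 'b': 3→{3, 4}, 4→{1, 4}; now {1, 3, 4}.
Read 'c': 1→{1, 2}, 3→∅, 4→{3, 4}; now {1, 2, 3, 4}.
That set has 4 states.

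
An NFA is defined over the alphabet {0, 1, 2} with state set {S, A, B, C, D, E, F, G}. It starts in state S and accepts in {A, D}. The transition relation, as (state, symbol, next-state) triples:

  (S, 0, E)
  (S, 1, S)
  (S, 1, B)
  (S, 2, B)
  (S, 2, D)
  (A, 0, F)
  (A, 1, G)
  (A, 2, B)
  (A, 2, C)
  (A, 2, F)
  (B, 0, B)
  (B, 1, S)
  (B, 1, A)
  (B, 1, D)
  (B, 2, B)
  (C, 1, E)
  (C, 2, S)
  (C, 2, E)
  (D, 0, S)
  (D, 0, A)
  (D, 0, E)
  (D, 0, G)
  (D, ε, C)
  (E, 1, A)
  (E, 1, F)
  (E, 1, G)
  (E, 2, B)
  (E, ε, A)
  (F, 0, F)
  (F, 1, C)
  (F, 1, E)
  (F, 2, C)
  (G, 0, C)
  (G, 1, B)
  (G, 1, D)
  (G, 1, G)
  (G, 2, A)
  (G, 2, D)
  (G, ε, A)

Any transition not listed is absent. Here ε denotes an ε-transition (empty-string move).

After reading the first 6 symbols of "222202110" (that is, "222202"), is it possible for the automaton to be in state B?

Yes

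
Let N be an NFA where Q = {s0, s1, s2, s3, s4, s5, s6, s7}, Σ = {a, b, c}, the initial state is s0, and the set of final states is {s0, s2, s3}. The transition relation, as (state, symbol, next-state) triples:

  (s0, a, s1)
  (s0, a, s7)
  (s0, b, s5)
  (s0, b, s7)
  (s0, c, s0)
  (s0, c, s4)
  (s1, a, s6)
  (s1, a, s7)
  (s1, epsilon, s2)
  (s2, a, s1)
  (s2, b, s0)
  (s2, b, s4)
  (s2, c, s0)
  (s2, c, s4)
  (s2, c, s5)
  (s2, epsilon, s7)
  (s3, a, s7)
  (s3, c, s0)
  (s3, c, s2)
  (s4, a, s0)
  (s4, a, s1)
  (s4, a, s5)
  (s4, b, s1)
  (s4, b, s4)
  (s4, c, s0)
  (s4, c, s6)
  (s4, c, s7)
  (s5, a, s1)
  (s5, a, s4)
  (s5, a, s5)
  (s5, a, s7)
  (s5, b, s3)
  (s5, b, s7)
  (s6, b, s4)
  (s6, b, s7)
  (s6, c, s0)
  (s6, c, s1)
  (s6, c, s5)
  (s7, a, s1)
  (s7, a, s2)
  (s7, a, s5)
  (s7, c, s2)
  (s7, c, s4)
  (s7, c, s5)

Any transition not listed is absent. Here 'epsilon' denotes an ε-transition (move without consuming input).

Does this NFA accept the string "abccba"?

Start in {s0}.
Read 'a': s0→{s1, s7}; union {s1, s7}; ε-closure = {s1, s2, s7}.
Read 'b': s1→∅, s2→{s0, s4}, s7→∅; now {s0, s4}.
Read 'c': s0→{s0, s4}, s4→{s0, s6, s7}; now {s0, s4, s6, s7}.
Read 'c': s0→{s0, s4}, s4→{s0, s6, s7}, s6→{s0, s1, s5}, s7→{s2, s4, s5}; now {s0, s1, s2, s4, s5, s6, s7}.
Read 'b': s0→{s5, s7}, s1→∅, s2→{s0, s4}, s4→{s1, s4}, s5→{s3, s7}, s6→{s4, s7}, s7→∅; union {s0, s1, s3, s4, s5, s7}; ε-closure = {s0, s1, s2, s3, s4, s5, s7}.
Read 'a': s0→{s1, s7}, s1→{s6, s7}, s2→{s1}, s3→{s7}, s4→{s0, s1, s5}, s5→{s1, s4, s5, s7}, s7→{s1, s2, s5}; now {s0, s1, s2, s4, s5, s6, s7}.
The final set {s0, s1, s2, s4, s5, s6, s7} contains the accepting states s0, s2.

Yes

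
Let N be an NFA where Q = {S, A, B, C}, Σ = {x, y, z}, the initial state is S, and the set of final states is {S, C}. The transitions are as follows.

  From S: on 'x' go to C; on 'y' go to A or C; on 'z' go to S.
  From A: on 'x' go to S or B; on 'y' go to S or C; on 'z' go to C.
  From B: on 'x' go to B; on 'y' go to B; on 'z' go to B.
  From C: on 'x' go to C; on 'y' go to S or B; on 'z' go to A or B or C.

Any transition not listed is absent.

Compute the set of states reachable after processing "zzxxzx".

{S, B, C}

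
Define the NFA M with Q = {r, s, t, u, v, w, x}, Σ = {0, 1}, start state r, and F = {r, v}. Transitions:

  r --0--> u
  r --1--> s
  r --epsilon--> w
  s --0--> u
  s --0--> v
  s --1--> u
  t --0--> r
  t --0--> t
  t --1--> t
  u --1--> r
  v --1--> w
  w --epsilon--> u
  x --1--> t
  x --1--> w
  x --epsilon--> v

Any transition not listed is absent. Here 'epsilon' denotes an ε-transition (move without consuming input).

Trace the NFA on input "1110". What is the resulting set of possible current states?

Start: ε-closure({r}) = {r, u, w}.
Read '1': r→{s}, u→{r}, w→∅; union {r, s}; ε-closure = {r, s, u, w}.
Read '1': r→{s}, s→{u}, u→{r}, w→∅; union {r, s, u}; ε-closure = {r, s, u, w}.
Read '1': r→{s}, s→{u}, u→{r}, w→∅; union {r, s, u}; ε-closure = {r, s, u, w}.
Read '0': r→{u}, s→{u, v}, u→∅, w→∅; now {u, v}.

{u, v}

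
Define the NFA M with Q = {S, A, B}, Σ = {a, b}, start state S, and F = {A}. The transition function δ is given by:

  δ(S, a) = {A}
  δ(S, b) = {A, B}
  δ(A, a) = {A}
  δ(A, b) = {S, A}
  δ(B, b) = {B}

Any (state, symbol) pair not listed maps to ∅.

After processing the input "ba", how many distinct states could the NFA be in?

1

Start in {S}.
Read 'b': {S} → {A, B}.
Read 'a': {A, B} → {A}.
That set has 1 state.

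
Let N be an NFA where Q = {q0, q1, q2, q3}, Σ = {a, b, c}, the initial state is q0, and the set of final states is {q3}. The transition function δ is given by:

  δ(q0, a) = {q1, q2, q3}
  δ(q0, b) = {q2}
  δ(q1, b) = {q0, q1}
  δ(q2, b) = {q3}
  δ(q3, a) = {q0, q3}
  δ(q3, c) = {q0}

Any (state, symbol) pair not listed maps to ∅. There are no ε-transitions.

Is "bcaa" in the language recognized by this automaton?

No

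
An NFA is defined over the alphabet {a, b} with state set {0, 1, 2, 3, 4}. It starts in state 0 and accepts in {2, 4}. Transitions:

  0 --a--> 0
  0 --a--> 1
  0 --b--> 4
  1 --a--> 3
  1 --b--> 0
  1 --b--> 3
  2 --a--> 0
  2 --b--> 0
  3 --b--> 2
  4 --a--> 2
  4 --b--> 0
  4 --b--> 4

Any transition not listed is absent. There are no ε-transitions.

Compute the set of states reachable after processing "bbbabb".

Start in {0}.
Read 'b': {0} → {4}.
Read 'b': {4} → {0, 4}.
Read 'b': {0, 4} → {0, 4}.
Read 'a': {0, 4} → {0, 1, 2}.
Read 'b': {0, 1, 2} → {0, 3, 4}.
Read 'b': {0, 3, 4} → {0, 2, 4}.

{0, 2, 4}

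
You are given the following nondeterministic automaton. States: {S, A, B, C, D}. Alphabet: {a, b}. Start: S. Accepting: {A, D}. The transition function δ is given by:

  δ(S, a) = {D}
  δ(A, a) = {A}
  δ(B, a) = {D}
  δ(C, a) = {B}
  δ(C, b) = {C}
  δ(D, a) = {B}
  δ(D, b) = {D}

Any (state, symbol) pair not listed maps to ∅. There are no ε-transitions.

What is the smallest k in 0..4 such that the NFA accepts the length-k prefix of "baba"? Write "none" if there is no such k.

none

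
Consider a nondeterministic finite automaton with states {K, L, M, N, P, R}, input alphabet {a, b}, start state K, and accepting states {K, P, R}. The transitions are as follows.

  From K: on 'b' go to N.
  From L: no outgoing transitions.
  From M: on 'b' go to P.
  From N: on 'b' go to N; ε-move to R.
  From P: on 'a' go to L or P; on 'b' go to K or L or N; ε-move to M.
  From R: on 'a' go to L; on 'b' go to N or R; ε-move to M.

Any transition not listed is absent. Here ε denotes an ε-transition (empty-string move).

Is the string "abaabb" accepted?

No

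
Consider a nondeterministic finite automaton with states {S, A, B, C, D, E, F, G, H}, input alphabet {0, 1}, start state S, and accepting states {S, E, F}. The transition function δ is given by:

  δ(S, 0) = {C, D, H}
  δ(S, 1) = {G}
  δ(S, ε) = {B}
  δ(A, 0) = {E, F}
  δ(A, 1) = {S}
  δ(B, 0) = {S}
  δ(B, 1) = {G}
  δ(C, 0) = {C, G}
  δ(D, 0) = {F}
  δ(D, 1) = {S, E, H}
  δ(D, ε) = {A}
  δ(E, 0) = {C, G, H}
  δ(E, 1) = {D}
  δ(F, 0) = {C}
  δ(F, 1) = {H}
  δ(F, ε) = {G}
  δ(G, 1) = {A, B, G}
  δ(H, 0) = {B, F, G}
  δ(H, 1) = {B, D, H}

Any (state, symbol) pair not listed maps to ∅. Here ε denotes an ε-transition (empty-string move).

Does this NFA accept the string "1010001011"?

No

Start: ε-closure({S}) = {S, B}.
Read '1': {S, B} → {G}.
Read '0': {G} → ∅.
The set is empty and remains empty for the remaining 8 symbols.
The final set ∅ contains no accepting state.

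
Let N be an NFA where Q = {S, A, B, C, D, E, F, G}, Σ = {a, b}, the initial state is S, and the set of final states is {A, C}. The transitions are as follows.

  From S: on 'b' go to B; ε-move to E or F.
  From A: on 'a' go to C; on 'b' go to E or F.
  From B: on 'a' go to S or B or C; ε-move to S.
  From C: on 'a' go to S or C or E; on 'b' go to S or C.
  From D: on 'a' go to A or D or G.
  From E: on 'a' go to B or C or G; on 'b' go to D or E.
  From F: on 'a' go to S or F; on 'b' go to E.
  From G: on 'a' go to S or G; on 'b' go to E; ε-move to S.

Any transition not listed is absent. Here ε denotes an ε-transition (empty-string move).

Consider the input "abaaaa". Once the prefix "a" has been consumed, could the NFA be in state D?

No

Start: ε-closure({S}) = {S, E, F}.
Read 'a': {S, E, F} → {S, B, C, E, F, G}.
State D is not in {S, B, C, E, F, G}.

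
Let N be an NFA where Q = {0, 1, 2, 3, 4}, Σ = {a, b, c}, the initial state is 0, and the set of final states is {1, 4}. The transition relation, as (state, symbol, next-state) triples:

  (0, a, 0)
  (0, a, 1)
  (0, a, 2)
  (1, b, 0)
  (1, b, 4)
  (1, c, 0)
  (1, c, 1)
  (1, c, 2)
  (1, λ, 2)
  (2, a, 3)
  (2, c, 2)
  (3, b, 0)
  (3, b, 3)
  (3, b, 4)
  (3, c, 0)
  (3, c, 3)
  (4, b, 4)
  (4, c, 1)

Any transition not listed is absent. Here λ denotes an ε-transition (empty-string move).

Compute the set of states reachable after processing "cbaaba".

∅

Start in {0}.
Read 'c': 0→∅; now ∅.
The set is empty and remains empty for the remaining 5 symbols.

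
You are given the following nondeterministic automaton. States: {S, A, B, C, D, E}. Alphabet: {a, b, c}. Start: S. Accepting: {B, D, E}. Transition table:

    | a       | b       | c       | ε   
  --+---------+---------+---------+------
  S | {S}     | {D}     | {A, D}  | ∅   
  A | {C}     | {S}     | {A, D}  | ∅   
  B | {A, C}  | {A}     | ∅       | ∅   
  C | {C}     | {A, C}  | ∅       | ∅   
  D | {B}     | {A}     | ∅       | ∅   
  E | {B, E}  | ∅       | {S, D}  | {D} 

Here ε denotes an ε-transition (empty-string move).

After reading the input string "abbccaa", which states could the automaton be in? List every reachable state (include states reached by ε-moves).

{A, C}

Start in {S}.
Read 'a': S→{S}; now {S}.
Read 'b': S→{D}; now {D}.
Read 'b': D→{A}; now {A}.
Read 'c': A→{A, D}; now {A, D}.
Read 'c': A→{A, D}, D→∅; now {A, D}.
Read 'a': A→{C}, D→{B}; now {B, C}.
Read 'a': B→{A, C}, C→{C}; now {A, C}.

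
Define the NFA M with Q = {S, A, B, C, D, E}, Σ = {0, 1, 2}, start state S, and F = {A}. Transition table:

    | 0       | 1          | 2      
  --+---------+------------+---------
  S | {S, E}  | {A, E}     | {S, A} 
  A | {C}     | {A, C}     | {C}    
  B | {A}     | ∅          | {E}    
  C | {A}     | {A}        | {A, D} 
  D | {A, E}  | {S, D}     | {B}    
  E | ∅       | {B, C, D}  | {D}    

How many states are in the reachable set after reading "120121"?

5

Start in {S}.
Read '1': S→{A, E}; now {A, E}.
Read '2': A→{C}, E→{D}; now {C, D}.
Read '0': C→{A}, D→{A, E}; now {A, E}.
Read '1': A→{A, C}, E→{B, C, D}; now {A, B, C, D}.
Read '2': A→{C}, B→{E}, C→{A, D}, D→{B}; now {A, B, C, D, E}.
Read '1': A→{A, C}, B→∅, C→{A}, D→{S, D}, E→{B, C, D}; now {S, A, B, C, D}.
That set has 5 states.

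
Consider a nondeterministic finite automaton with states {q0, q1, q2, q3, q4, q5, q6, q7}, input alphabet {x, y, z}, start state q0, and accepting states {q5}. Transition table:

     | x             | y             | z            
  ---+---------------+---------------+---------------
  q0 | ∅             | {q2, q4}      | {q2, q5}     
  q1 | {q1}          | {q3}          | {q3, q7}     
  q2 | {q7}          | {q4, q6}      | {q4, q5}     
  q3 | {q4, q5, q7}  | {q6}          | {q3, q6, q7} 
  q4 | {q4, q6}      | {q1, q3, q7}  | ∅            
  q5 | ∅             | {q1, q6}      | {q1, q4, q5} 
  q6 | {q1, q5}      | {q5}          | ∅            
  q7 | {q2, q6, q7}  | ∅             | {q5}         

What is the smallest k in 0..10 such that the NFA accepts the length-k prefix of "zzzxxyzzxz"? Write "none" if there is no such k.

1

Start in {q0}.
Read 'z': q0→{q2, q5}; now {q2, q5}.
None of the earlier sets intersect F, but {q2, q5} does.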